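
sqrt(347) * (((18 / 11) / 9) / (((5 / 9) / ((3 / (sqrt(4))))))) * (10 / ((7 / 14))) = 108 * sqrt(347) / 11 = 182.89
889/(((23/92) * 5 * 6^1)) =1778/15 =118.53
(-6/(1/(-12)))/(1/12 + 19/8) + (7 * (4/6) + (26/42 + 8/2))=15931/413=38.57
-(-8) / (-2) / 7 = -4 / 7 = -0.57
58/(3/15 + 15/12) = 40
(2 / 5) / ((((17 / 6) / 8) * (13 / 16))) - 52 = -55924 / 1105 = -50.61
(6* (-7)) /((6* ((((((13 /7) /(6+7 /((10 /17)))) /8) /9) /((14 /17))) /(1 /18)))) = -245588 /1105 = -222.25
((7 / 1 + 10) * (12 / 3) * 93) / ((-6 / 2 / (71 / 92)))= -37417 / 23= -1626.83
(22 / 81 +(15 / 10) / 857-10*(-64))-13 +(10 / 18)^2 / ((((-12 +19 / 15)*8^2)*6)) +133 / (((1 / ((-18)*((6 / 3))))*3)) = -1385807684405 / 1430545536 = -968.73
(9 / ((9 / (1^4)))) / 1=1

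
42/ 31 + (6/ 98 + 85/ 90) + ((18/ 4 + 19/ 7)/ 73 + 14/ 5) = 26243627/ 4989915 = 5.26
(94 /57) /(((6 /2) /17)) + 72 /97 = 10.09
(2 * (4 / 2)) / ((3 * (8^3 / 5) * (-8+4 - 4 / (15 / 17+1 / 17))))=-0.00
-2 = -2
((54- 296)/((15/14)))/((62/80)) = -27104/93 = -291.44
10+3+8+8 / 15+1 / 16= 5183 / 240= 21.60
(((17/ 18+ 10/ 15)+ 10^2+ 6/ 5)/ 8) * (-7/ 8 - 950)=-70387571/ 5760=-12220.06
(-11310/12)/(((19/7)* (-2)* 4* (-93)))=-13195/28272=-0.47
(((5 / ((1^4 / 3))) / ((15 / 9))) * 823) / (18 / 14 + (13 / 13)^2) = 51849 / 16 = 3240.56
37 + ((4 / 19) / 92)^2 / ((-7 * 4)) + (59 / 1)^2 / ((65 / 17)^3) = 145780345944071 / 1468456125500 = 99.27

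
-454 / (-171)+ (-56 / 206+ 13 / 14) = 816605 / 246582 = 3.31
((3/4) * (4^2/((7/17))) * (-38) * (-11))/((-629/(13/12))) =-5434/259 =-20.98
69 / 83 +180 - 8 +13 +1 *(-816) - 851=-122937 / 83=-1481.17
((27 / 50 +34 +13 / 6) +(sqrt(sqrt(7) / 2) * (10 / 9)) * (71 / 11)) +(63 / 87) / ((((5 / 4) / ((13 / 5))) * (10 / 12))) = 355 * sqrt(2) * 7^(1 / 4) / 99 +418841 / 10875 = 46.76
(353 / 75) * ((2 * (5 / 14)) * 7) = 353 / 15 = 23.53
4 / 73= 0.05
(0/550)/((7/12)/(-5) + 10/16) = 0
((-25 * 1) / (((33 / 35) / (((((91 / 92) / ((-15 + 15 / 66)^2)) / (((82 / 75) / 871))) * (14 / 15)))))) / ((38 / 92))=-216.34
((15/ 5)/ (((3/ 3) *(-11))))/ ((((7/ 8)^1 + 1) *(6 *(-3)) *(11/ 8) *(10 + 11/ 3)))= 32/ 74415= 0.00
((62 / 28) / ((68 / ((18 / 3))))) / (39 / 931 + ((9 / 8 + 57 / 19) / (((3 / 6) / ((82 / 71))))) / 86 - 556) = -1218147 / 3465606247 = -0.00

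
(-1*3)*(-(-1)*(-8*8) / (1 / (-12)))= -2304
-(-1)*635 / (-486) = -635 / 486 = -1.31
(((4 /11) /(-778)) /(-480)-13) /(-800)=13350479 /821568000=0.02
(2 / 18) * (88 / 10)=44 / 45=0.98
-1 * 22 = -22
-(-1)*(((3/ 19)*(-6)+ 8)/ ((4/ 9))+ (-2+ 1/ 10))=13.97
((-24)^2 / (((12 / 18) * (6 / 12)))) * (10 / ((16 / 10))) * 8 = 86400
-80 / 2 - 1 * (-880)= 840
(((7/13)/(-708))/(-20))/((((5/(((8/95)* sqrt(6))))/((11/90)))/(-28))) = -539* sqrt(6)/245919375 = -0.00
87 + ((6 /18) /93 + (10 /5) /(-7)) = 86.72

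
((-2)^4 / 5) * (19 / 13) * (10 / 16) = 38 / 13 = 2.92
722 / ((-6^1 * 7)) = -361 / 21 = -17.19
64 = 64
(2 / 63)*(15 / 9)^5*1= 6250 / 15309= 0.41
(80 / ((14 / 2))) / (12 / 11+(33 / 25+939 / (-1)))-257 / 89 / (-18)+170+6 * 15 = 41743676651 / 160461126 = 260.15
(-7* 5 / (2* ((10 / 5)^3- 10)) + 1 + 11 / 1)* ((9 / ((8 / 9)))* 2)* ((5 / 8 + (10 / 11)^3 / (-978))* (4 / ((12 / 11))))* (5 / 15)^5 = 269774485 / 68162688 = 3.96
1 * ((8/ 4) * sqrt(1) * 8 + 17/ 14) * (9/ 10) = 2169/ 140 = 15.49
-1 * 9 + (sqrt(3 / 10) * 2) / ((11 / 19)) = -9 + 19 * sqrt(30) / 55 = -7.11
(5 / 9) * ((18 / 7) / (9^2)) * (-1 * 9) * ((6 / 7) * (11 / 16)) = -0.09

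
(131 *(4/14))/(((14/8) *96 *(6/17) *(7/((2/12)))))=2227/148176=0.02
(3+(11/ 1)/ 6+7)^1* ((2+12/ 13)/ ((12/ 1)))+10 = 6029/ 468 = 12.88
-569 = -569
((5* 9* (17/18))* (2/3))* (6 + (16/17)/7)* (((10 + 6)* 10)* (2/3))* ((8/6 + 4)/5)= 3737600/189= 19775.66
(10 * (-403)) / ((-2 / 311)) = 626665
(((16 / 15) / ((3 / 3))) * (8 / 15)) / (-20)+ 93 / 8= 104369 / 9000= 11.60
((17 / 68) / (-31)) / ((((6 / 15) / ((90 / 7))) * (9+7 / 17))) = -765 / 27776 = -0.03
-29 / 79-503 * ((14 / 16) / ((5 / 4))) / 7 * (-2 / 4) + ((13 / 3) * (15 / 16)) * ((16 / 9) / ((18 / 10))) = 3685217 / 127980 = 28.80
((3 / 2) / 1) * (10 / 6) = 5 / 2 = 2.50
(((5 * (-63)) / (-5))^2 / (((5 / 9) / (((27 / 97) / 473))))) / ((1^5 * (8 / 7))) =6751269 / 1835240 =3.68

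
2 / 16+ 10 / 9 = 89 / 72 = 1.24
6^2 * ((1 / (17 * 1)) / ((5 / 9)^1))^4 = 0.00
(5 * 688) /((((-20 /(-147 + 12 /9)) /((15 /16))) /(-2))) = -93955 /2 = -46977.50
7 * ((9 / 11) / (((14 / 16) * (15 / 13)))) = 312 / 55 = 5.67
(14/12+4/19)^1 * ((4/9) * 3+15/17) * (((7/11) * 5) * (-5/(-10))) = 620935/127908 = 4.85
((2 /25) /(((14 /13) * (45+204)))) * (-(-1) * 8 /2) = 52 /43575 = 0.00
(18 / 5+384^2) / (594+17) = 737298 / 3055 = 241.34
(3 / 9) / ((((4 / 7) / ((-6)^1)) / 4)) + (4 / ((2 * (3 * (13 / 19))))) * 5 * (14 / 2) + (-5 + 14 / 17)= 10559 / 663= 15.93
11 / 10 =1.10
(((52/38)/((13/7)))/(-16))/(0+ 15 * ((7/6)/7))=-7/380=-0.02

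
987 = 987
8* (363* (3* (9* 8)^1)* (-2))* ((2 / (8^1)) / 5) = -62726.40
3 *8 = 24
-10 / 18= -5 / 9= -0.56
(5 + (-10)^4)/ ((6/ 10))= 16675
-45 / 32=-1.41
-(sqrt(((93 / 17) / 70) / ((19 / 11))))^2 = -1023 / 22610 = -0.05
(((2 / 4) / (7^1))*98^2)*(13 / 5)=8918 / 5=1783.60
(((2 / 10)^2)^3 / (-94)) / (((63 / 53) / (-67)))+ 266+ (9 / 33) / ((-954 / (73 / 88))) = 1262760440883629 / 4747223250000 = 266.00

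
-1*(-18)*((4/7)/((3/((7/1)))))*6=144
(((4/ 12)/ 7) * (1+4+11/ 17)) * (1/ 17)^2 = 32/ 34391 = 0.00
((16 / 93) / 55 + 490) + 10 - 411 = 455251 / 5115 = 89.00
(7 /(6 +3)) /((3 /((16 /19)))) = 112 /513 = 0.22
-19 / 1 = -19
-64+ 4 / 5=-316 / 5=-63.20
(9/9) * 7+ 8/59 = 421/59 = 7.14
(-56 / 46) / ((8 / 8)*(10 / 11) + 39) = -308 / 10097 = -0.03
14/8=7/4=1.75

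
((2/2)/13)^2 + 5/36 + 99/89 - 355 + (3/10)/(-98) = -23464251791/66330810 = -353.75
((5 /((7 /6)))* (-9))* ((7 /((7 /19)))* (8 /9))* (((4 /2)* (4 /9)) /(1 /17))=-9843.81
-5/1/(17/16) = -80/17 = -4.71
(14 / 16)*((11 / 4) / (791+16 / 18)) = 693 / 228064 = 0.00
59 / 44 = 1.34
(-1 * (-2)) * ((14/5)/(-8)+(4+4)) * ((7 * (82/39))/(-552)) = -4879/11960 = -0.41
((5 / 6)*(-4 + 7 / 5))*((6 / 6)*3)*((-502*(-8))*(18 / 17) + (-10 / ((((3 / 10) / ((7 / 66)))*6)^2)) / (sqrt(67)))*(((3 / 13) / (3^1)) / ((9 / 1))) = -4016 / 17 + 6125*sqrt(67) / 212760108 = -236.24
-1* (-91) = 91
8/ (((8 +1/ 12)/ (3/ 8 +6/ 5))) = 756/ 485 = 1.56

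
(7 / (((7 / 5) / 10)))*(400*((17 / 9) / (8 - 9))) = -340000 / 9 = -37777.78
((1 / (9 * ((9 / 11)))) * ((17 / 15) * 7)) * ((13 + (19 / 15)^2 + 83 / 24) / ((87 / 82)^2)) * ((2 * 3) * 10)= 143085096154 / 137945025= 1037.26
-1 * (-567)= 567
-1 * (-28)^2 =-784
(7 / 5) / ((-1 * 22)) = -7 / 110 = -0.06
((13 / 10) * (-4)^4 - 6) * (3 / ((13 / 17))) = 83334 / 65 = 1282.06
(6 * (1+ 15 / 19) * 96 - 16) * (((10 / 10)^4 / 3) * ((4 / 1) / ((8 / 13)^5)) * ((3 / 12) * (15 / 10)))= 447408065 / 77824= 5748.97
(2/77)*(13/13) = 2/77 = 0.03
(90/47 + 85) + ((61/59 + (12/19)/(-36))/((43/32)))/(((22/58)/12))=2762319757/24920951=110.84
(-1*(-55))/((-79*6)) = -55/474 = -0.12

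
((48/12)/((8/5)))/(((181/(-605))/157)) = -474925/362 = -1311.95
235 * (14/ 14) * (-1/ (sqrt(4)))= -235/ 2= -117.50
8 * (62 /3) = 496 /3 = 165.33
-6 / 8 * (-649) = 1947 / 4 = 486.75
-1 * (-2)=2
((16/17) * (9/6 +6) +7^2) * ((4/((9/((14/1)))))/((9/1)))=53368/1377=38.76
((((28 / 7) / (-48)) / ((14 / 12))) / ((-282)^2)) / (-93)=0.00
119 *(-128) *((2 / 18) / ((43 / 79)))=-1203328 / 387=-3109.37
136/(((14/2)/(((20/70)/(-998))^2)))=0.00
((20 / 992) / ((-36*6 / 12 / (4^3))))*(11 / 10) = -22 / 279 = -0.08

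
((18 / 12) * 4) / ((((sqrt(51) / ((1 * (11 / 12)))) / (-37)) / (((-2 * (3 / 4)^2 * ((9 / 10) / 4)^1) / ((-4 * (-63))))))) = 1221 * sqrt(51) / 304640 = 0.03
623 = 623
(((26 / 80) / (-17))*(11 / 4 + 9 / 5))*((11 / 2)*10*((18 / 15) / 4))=-39039 / 27200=-1.44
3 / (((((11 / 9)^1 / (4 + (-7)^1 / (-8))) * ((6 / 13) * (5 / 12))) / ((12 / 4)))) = 41067 / 220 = 186.67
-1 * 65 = -65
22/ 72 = 11/ 36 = 0.31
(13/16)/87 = 13/1392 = 0.01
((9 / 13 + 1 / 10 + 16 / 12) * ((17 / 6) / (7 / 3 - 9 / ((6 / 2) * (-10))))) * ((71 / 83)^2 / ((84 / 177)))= 4191525967 / 1188600504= 3.53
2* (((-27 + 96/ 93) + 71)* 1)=90.06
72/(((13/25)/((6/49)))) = 10800/637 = 16.95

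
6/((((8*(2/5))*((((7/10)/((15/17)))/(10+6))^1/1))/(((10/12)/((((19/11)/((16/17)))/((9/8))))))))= 742500/38437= 19.32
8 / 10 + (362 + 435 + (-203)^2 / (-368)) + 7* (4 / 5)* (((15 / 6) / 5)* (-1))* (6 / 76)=4793701 / 6992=685.60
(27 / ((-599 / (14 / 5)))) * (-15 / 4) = 567 / 1198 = 0.47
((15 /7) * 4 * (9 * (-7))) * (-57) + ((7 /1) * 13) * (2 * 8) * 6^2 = 83196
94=94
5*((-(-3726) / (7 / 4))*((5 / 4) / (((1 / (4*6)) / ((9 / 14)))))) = 10060200 / 49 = 205310.20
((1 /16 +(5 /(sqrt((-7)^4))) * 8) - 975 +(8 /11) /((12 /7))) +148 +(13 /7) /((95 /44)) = -824.84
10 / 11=0.91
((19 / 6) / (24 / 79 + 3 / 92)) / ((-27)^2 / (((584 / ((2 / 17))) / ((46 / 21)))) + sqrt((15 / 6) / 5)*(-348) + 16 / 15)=-18132488508437520*sqrt(2) / 670323467788101557- 434039955306076 / 2010970403364304671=-0.04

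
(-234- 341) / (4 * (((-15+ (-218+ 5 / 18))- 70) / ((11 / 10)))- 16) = 56925 / 110564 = 0.51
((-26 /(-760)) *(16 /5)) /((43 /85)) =884 /4085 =0.22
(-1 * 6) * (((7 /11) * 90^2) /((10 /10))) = -340200 /11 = -30927.27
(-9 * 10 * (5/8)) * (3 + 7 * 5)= -4275/2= -2137.50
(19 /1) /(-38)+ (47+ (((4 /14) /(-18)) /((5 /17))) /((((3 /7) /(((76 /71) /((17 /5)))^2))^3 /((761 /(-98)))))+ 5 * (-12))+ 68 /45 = -5296537720683155779501 /441978326130142891710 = -11.98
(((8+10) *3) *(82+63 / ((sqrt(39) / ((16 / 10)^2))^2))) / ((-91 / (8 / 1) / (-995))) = 64670803488 / 147875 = 437334.26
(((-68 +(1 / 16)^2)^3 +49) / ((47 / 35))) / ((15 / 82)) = -504504139572811 / 394264576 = -1279608.09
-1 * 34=-34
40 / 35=8 / 7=1.14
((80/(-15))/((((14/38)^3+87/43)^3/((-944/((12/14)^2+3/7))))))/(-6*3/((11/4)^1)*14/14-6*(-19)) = 687060425235707638192/152016607197644007699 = 4.52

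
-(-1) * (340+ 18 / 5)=1718 / 5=343.60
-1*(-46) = 46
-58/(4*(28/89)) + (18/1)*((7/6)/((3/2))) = -32.09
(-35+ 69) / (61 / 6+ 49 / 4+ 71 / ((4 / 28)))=408 / 6233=0.07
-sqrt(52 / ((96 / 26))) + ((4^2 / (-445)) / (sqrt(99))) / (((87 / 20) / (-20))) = -13 * sqrt(3) / 6 + 1280 * sqrt(11) / 255519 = -3.74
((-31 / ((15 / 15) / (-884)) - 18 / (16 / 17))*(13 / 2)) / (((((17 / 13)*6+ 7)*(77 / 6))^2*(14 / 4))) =88405083 / 63099806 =1.40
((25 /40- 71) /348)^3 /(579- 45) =-178453547 /11522559246336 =-0.00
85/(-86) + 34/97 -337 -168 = -4218031/8342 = -505.64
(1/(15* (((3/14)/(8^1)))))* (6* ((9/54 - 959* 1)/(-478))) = 322168/10755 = 29.96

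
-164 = -164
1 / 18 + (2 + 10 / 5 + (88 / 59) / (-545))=2345731 / 578790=4.05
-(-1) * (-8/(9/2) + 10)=74/9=8.22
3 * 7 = 21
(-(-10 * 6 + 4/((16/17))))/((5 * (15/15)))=223/20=11.15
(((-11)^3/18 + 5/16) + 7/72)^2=5407.36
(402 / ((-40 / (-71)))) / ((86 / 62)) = 442401 / 860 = 514.42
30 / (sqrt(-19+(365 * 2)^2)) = 10 * sqrt(59209) / 59209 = 0.04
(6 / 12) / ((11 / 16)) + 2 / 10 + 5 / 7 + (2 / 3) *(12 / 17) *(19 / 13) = 2.33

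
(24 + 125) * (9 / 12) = 447 / 4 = 111.75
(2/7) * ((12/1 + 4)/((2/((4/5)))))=64/35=1.83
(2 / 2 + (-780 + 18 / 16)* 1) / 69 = -6223 / 552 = -11.27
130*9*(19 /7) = 22230 /7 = 3175.71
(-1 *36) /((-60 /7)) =21 /5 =4.20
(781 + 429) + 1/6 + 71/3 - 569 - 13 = 3911/6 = 651.83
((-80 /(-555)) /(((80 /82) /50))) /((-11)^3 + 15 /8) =-6560 /1180263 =-0.01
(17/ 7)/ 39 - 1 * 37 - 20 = -15544/ 273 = -56.94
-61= -61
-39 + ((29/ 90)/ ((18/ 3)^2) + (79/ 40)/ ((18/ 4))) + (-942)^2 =2874934451/ 3240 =887325.45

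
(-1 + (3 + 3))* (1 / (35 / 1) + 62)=2171 / 7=310.14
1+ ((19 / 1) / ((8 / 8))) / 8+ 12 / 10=183 / 40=4.58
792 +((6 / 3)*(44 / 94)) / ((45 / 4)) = 792.08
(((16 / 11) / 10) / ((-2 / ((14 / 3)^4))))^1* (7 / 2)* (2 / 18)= -537824 / 40095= -13.41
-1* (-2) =2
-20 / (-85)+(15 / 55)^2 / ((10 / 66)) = 679 / 935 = 0.73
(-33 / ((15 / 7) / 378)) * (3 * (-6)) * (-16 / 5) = -8382528 / 25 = -335301.12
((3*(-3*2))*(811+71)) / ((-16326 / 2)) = 1764 / 907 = 1.94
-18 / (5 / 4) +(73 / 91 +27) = 6098 / 455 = 13.40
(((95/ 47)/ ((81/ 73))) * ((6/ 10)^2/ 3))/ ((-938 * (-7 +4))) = 1387/ 17854830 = 0.00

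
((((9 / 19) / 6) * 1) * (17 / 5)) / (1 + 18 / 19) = 51 / 370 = 0.14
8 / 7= 1.14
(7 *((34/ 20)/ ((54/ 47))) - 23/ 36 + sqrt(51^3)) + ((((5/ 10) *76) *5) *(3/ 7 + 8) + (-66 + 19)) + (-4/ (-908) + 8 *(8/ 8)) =51 *sqrt(51) + 337250078/ 214515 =1936.36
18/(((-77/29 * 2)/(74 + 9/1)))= -21663/77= -281.34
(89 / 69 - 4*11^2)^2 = 1109356249 / 4761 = 233009.08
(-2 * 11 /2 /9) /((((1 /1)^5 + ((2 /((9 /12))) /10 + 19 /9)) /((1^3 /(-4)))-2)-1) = 55 /743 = 0.07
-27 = -27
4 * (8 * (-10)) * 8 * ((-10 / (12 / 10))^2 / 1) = -1600000 / 9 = -177777.78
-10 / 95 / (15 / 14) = -28 / 285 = -0.10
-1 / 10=-0.10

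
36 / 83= 0.43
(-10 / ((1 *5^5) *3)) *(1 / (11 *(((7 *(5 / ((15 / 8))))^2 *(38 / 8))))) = -3 / 51205000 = -0.00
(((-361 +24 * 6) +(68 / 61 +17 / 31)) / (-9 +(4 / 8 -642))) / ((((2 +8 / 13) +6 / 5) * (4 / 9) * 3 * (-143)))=-3054015 / 6711401048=-0.00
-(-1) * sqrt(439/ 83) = sqrt(36437)/ 83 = 2.30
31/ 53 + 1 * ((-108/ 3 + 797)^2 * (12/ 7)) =368321173/ 371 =992779.44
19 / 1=19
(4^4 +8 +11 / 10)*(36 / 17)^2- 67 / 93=159663049 / 134385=1188.10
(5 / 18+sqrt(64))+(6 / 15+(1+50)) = 5371 / 90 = 59.68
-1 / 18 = -0.06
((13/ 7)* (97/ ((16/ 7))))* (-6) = -3783/ 8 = -472.88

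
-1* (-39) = 39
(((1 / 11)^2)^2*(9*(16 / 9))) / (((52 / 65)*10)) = 2 / 14641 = 0.00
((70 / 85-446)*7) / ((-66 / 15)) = 12040 / 17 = 708.24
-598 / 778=-299 / 389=-0.77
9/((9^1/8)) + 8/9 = 80/9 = 8.89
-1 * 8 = -8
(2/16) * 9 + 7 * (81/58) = 2529/232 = 10.90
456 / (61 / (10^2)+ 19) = 45600 / 1961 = 23.25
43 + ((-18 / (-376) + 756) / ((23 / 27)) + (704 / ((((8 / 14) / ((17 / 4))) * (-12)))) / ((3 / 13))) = -960.24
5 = 5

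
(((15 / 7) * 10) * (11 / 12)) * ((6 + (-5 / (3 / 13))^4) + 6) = 4909189175 / 1134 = 4329090.98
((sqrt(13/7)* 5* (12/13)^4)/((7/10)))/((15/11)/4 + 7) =45619200* sqrt(91)/452034947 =0.96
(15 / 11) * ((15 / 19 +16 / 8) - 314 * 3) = -267675 / 209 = -1280.74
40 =40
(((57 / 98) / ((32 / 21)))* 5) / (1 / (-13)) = -11115 / 448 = -24.81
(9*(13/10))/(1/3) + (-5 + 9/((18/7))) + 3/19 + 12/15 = 3283/95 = 34.56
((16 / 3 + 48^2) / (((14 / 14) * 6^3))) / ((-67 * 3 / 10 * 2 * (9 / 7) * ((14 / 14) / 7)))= -212170 / 146529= -1.45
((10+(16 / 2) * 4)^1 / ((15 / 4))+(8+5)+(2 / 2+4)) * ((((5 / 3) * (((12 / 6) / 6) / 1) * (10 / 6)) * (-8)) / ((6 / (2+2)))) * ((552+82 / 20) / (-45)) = 1781.96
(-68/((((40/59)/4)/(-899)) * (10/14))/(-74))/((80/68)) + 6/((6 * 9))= -965698987/166500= -5799.99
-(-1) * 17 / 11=17 / 11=1.55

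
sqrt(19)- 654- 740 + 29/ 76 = -105915/ 76 + sqrt(19) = -1389.26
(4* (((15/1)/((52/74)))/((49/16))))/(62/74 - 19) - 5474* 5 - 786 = -28157.54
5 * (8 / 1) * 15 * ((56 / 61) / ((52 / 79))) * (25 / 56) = 296250 / 793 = 373.58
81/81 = 1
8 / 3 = 2.67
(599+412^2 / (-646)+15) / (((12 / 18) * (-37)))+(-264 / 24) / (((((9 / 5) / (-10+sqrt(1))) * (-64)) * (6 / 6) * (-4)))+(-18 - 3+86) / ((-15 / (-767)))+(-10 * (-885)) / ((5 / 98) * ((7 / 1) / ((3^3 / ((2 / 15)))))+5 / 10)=109397760873779 / 5222491392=20947.43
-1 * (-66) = 66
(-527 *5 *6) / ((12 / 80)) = -105400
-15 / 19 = -0.79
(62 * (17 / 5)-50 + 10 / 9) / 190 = 3643 / 4275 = 0.85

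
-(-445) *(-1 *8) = -3560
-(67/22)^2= -4489/484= -9.27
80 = 80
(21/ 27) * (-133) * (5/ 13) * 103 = -479465/ 117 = -4097.99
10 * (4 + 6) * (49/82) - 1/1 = 2409/41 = 58.76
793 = 793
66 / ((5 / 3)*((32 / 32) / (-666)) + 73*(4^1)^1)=131868 / 583411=0.23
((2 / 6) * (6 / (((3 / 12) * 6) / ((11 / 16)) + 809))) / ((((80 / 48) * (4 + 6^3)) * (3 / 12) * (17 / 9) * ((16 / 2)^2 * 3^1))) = 9 / 121352800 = 0.00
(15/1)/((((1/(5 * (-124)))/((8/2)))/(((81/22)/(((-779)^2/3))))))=-4519800/6675251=-0.68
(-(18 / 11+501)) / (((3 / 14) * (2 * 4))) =-12901 / 44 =-293.20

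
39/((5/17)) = 663/5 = 132.60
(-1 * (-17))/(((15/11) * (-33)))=-17/45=-0.38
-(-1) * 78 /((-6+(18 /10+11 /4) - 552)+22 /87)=-135720 /962563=-0.14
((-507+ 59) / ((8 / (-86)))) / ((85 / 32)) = 154112 / 85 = 1813.08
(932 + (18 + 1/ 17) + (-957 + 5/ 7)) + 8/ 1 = 211/ 119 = 1.77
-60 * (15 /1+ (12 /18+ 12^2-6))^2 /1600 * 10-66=-214105 /24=-8921.04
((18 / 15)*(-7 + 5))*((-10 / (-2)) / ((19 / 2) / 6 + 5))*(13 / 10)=-936 / 395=-2.37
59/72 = 0.82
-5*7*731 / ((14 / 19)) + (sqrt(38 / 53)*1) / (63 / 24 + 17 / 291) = -69445 / 2 + 2328*sqrt(2014) / 331091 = -34722.18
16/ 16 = 1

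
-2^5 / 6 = -16 / 3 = -5.33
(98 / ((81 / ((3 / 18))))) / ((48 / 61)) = 2989 / 11664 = 0.26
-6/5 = -1.20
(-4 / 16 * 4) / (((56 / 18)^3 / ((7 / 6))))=-243 / 6272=-0.04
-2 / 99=-0.02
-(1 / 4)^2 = -1 / 16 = -0.06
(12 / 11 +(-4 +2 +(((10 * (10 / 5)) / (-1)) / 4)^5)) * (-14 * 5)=2406950 / 11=218813.64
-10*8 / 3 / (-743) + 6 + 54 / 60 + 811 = 18231791 / 22290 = 817.94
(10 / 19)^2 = 100 / 361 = 0.28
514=514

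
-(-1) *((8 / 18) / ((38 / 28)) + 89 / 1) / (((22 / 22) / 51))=259675 / 57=4555.70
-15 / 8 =-1.88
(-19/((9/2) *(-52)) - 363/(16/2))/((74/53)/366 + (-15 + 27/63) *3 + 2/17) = 16310501165/15697970808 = 1.04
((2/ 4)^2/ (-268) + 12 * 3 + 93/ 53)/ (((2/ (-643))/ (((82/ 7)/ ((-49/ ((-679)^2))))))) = 532070819654873/ 397712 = 1337829433.50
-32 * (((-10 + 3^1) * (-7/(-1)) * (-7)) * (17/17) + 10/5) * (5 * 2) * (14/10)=-154560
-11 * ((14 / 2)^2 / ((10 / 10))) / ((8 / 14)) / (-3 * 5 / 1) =3773 / 60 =62.88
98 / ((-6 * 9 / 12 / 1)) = -21.78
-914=-914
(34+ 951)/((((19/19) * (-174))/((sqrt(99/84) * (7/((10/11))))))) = -47.32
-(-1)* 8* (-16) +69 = -59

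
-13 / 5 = -2.60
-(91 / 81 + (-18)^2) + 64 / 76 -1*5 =-506764 / 1539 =-329.28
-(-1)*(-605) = -605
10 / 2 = 5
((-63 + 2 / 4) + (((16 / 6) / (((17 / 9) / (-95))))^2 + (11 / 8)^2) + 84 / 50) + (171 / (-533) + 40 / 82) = 4418712986981 / 246459200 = 17928.78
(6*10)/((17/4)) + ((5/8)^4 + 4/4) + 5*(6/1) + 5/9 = 45.83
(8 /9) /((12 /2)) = 4 /27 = 0.15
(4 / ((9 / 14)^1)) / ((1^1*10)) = 28 / 45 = 0.62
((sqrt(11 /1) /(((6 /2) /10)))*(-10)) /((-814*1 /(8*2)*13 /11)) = 800*sqrt(11) /1443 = 1.84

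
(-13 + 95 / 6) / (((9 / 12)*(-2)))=-1.89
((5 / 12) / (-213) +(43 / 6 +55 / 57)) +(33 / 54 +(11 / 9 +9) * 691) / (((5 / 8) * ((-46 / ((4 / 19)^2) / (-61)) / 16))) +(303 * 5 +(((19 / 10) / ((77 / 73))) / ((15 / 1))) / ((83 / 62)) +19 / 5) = 41218313602372817 / 3390819824700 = 12155.85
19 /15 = 1.27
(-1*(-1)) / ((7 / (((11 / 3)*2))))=22 / 21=1.05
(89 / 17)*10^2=8900 / 17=523.53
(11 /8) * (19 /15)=209 /120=1.74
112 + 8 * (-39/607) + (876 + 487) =895013/607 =1474.49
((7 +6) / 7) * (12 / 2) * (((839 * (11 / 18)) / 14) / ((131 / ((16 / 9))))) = 959816 / 173313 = 5.54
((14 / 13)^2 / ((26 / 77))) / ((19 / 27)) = 203742 / 41743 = 4.88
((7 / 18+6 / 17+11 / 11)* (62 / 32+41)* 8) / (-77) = -122057 / 15708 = -7.77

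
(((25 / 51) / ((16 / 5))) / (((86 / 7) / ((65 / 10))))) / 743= 11375 / 104281536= 0.00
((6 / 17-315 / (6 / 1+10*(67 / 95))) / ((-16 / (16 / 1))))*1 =100257 / 4216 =23.78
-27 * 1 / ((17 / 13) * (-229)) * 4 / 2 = 702 / 3893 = 0.18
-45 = -45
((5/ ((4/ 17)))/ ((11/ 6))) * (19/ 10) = 969/ 44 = 22.02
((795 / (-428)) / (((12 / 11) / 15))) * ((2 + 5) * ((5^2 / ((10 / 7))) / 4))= -10712625 / 13696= -782.17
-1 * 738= -738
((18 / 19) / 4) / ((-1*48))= -3 / 608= -0.00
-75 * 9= -675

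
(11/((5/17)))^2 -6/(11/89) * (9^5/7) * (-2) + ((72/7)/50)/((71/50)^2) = 7961256892433/9703925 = 820416.16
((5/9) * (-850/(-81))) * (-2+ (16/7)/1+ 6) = 187000/5103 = 36.65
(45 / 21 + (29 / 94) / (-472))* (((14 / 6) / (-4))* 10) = -3326585 / 266208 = -12.50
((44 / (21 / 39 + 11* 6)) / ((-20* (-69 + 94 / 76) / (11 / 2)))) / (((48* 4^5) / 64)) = 29887 / 8553120000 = 0.00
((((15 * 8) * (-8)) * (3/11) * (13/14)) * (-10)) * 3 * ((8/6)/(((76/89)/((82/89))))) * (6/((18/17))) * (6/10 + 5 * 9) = 208765440/77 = 2711239.48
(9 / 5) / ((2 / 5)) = 9 / 2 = 4.50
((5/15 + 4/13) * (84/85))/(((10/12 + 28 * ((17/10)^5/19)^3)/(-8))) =-5761560000000000000000/14231904757057055095313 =-0.40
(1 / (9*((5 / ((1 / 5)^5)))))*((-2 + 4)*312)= 0.00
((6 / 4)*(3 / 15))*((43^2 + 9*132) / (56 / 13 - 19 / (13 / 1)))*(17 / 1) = 5441.98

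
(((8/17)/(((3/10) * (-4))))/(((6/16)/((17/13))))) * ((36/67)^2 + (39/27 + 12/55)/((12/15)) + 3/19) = -3411141160/987925653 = -3.45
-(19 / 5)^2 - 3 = -436 / 25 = -17.44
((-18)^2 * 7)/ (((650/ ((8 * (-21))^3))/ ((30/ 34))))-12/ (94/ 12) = -758158586568/ 51935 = -14598220.59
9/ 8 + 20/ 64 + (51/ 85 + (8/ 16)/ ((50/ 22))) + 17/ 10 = 1583/ 400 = 3.96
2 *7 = 14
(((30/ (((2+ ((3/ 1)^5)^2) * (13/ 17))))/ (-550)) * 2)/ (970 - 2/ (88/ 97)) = -408/ 163446967645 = -0.00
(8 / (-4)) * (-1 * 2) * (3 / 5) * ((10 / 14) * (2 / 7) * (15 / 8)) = 45 / 49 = 0.92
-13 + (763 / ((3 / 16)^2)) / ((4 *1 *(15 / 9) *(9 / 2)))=710.44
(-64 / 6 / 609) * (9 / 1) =-32 / 203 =-0.16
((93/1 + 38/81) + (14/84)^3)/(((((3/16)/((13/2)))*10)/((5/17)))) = 46319/486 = 95.31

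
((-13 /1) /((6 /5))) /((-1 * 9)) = 65 /54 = 1.20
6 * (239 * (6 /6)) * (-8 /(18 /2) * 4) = -15296 /3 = -5098.67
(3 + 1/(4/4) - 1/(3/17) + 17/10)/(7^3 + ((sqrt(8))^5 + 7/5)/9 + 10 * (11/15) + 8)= 12099/129711112 - 60 * sqrt(2)/16213889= 0.00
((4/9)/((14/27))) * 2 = 12/7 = 1.71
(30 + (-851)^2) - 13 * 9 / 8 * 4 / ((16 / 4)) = 5793731 / 8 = 724216.38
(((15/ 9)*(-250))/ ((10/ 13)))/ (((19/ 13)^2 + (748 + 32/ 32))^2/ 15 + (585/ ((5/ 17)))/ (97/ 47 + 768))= -494051748125/ 34309639588041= -0.01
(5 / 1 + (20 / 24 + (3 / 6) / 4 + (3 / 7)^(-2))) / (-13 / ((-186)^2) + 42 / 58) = 22880449 / 1452278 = 15.75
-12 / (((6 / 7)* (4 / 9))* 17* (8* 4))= -63 / 1088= -0.06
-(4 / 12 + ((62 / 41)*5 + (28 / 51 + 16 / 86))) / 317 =-258631 / 9500807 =-0.03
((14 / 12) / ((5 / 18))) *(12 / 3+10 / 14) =99 / 5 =19.80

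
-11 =-11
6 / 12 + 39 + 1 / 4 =159 / 4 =39.75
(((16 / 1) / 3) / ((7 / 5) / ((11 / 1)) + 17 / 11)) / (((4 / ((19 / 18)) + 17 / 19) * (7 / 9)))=12540 / 14329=0.88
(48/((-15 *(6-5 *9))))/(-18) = -8/1755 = -0.00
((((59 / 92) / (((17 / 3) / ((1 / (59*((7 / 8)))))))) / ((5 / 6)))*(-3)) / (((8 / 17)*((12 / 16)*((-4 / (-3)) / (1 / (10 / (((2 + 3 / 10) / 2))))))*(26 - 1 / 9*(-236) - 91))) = 243 / 4886000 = 0.00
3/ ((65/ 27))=81/ 65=1.25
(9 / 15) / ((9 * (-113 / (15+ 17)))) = -32 / 1695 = -0.02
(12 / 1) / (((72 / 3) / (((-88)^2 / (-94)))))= -1936 / 47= -41.19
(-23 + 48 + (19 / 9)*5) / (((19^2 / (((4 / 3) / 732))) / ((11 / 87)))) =3520 / 155181987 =0.00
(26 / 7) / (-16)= -13 / 56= -0.23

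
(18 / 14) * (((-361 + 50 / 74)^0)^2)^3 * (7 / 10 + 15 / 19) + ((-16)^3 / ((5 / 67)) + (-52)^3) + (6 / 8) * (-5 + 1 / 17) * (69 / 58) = -12818535822 / 65569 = -195496.89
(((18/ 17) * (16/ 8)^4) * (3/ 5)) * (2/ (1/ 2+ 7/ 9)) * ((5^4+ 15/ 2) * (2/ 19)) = 342144/ 323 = 1059.27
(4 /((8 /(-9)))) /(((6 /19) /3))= -171 /4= -42.75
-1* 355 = -355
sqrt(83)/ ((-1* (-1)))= 9.11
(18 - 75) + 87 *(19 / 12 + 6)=2411 / 4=602.75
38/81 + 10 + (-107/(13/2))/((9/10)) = -8236/1053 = -7.82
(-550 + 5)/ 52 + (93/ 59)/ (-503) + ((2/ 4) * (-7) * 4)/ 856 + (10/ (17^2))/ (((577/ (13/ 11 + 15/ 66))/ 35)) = -1589721673539481/ 151440998156162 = -10.50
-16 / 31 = -0.52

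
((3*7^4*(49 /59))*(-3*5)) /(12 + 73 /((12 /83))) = -63530460 /365977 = -173.59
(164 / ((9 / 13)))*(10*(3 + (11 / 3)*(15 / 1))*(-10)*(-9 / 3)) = 12365600 / 3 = 4121866.67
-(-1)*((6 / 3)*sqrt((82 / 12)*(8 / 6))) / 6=sqrt(82) / 9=1.01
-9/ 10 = -0.90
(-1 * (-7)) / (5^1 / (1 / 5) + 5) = 7 / 30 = 0.23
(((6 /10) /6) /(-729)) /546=-0.00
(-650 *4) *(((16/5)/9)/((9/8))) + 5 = -66155/81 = -816.73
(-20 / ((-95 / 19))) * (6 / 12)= 2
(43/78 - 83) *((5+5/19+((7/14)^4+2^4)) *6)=-41692173/3952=-10549.64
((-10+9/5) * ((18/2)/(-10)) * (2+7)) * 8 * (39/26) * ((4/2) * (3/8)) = 29889/50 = 597.78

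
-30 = -30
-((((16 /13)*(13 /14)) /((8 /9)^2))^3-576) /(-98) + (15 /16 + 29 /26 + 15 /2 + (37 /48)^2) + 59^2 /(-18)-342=-1069406721679 /2013613056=-531.09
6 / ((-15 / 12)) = -24 / 5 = -4.80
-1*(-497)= 497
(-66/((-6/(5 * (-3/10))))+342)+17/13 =8497/26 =326.81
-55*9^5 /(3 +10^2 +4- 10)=-3247695 /97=-33481.39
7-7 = 0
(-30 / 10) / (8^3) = -3 / 512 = -0.01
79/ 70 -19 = -1251/ 70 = -17.87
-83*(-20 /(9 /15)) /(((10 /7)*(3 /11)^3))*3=7733110 /27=286411.48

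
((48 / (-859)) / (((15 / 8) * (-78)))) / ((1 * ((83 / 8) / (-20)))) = -2048 / 2780583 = -0.00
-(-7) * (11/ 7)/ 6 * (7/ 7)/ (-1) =-11/ 6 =-1.83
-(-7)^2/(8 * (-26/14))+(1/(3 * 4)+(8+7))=18.38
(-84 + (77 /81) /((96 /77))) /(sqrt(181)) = -647255 * sqrt(181) /1407456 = -6.19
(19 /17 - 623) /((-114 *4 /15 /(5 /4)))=66075 /2584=25.57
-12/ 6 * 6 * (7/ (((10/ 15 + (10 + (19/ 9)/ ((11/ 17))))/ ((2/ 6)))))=-396/ 197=-2.01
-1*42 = -42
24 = 24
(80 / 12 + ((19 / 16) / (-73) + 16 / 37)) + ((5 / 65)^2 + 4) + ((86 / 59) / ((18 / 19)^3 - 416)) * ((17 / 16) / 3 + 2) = 20393830927602095 / 1840518152461248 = 11.08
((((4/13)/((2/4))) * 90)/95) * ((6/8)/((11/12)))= 1296/2717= 0.48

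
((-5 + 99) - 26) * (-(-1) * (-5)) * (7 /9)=-2380 /9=-264.44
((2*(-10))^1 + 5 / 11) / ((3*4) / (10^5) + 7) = -5375000 / 1925033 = -2.79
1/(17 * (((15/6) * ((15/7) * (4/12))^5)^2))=0.27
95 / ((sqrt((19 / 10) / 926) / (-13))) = -27264.38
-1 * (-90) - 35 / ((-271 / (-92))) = 21170 / 271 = 78.12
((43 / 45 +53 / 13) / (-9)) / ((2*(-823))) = 1472 / 4333095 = 0.00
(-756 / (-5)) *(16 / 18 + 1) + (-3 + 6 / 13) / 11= 18549 / 65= 285.37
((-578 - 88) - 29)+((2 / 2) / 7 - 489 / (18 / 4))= -16874 / 21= -803.52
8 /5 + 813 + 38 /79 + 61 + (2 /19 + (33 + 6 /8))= 27316287 /30020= 909.94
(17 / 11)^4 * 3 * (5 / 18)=417605 / 87846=4.75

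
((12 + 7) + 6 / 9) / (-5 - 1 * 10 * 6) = -0.30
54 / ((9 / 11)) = 66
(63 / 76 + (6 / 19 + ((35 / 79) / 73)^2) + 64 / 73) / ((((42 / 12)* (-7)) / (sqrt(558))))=-15328705785* sqrt(62) / 61926934118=-1.95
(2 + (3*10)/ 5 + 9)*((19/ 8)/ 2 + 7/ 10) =32.09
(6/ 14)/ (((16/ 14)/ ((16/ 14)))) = 3/ 7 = 0.43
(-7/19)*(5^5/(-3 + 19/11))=34375/38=904.61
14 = 14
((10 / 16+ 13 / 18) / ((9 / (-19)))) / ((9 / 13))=-23959 / 5832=-4.11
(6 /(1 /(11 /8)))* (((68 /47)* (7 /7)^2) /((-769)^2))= 561 /27793967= 0.00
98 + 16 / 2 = 106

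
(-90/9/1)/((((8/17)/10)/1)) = -425/2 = -212.50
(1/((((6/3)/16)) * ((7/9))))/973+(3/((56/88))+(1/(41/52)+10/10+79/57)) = 133372937/15917307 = 8.38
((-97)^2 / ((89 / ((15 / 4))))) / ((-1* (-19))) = 141135 / 6764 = 20.87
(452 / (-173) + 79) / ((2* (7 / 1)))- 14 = -20693 / 2422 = -8.54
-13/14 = -0.93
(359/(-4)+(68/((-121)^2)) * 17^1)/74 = -5251495/4333736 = -1.21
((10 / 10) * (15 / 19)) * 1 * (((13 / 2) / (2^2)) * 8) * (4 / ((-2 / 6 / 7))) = -16380 / 19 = -862.11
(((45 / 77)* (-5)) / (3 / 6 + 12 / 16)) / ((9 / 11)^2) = -220 / 63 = -3.49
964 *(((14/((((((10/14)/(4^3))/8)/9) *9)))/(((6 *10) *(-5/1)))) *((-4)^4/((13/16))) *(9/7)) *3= -63682117632/1625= -39188995.47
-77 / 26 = -2.96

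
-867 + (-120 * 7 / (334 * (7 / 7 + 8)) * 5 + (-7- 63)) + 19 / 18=-2817649 / 3006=-937.34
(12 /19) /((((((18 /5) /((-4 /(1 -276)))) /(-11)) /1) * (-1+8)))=-8 /1995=-0.00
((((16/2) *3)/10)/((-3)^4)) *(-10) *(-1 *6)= 16/9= 1.78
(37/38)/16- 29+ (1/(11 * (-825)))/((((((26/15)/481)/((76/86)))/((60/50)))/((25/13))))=-1192672749/41124512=-29.00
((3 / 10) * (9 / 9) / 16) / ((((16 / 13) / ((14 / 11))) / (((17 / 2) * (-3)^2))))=41769 / 28160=1.48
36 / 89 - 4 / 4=-53 / 89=-0.60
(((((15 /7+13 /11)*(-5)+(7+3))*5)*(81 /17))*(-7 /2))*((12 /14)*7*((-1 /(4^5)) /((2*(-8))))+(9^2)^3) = 26447905400625 /90112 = 293500370.66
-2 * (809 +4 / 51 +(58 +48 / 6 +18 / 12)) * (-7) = 625877 / 51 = 12272.10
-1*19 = -19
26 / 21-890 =-18664 / 21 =-888.76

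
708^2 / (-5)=-501264 / 5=-100252.80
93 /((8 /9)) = 837 /8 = 104.62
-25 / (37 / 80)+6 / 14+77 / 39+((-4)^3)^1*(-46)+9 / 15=146108383 / 50505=2892.95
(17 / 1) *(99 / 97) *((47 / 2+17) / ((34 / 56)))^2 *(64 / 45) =905313024 / 8245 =109801.46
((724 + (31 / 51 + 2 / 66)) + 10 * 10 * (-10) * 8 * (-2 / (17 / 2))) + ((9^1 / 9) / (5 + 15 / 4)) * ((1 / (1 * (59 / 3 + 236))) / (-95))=3729833286818 / 1430704275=2606.99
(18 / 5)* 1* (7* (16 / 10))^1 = 1008 / 25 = 40.32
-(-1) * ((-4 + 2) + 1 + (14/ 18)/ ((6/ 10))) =0.30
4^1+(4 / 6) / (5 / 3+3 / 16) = 388 / 89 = 4.36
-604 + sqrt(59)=-596.32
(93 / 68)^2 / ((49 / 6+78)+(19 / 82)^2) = 43616907 / 2010557972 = 0.02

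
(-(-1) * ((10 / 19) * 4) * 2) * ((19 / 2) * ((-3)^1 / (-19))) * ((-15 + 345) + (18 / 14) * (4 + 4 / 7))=1974960 / 931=2121.33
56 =56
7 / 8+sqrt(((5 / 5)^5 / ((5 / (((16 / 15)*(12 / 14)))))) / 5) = 4*sqrt(70) / 175+7 / 8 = 1.07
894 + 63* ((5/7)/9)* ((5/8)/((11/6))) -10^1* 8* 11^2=-386509/44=-8784.30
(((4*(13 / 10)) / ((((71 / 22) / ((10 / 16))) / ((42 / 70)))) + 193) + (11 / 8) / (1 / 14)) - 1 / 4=150949 / 710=212.60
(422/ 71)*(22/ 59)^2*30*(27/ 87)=7.69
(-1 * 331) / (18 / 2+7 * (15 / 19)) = -22.79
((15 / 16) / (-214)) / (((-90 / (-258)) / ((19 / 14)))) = -817 / 47936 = -0.02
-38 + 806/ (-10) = -593/ 5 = -118.60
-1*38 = -38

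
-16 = -16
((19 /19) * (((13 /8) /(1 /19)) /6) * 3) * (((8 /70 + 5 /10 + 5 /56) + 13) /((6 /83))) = 2926.43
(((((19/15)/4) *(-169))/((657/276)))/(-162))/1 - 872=-871.86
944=944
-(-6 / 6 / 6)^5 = 1 / 7776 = 0.00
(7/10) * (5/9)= 7/18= 0.39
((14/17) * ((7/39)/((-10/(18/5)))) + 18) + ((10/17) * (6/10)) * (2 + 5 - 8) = 5718/325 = 17.59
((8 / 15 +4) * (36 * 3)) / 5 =2448 / 25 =97.92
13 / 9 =1.44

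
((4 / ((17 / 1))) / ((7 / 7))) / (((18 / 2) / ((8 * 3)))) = 32 / 51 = 0.63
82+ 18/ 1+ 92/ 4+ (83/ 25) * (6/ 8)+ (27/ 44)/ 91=3140556/ 25025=125.50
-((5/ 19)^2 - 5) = 1780/ 361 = 4.93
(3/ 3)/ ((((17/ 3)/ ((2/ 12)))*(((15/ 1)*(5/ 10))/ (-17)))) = -1/ 15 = -0.07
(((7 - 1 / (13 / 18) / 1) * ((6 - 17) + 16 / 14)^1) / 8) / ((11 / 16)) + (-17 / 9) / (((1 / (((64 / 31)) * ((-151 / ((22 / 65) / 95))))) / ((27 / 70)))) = 1977920586 / 31031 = 63740.15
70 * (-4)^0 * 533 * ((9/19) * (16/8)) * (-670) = -449958600/19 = -23682031.58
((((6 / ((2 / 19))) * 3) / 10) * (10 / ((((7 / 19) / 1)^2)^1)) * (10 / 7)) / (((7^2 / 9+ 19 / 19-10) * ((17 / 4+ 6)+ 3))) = -2777895 / 72716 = -38.20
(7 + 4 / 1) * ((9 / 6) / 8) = 33 / 16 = 2.06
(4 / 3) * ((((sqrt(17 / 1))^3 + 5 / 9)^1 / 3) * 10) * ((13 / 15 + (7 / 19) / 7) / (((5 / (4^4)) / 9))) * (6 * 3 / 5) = 1073152 / 285 + 54730752 * sqrt(17) / 475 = 478840.54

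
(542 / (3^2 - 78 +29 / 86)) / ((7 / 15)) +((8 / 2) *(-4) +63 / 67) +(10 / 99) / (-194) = -170075884690 / 5318996067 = -31.98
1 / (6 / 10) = 5 / 3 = 1.67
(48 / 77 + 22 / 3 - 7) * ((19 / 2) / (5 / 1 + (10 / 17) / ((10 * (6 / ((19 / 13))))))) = 1.81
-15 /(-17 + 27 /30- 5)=150 /211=0.71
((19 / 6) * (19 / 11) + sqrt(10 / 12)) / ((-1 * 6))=-361 / 396- sqrt(30) / 36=-1.06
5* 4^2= 80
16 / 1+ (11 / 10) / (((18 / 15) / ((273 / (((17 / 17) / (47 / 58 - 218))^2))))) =158843308705 / 13456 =11804645.42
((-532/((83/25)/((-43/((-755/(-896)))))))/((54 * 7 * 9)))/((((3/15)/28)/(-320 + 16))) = -311552819200/3045519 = -102298.76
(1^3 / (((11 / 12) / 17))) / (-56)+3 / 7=15 / 154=0.10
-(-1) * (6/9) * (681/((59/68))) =30872/59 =523.25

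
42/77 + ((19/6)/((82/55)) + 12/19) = 339437/102828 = 3.30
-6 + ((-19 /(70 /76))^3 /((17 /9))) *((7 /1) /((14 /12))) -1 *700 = -28589.82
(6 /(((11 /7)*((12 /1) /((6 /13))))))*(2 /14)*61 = 183 /143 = 1.28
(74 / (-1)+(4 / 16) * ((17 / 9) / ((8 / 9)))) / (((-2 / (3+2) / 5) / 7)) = 411425 / 64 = 6428.52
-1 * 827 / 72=-827 / 72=-11.49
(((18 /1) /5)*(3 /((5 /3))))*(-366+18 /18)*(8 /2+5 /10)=-53217 /5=-10643.40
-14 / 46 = -0.30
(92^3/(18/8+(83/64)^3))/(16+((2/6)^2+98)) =1837155483648/1192974497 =1539.98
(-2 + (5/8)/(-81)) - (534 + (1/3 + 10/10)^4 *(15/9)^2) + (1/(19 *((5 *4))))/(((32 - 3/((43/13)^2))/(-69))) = -17706053568713/32500540440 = -544.79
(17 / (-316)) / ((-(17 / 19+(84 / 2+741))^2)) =6137 / 70098670576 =0.00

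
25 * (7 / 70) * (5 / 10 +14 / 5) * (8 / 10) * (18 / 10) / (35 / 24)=7128 / 875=8.15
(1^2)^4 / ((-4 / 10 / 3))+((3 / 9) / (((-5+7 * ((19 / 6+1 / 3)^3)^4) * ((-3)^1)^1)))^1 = -13080013648337 / 1744001818686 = -7.50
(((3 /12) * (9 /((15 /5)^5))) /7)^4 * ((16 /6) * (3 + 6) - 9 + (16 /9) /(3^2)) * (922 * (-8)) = -567491 /1653682833936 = -0.00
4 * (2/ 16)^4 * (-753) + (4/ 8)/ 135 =-101143/ 138240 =-0.73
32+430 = 462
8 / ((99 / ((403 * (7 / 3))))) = 22568 / 297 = 75.99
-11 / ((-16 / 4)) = 11 / 4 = 2.75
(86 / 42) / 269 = 43 / 5649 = 0.01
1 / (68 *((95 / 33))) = 33 / 6460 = 0.01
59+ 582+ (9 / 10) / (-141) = 301267 / 470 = 640.99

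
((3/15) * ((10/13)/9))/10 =1/585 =0.00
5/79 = 0.06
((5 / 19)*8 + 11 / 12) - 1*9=-1363 / 228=-5.98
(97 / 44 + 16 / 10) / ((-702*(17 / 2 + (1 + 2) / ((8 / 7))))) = -31 / 63635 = -0.00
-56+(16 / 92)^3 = -681288 / 12167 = -55.99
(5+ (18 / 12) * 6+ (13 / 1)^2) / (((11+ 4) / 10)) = 122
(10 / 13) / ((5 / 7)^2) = 98 / 65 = 1.51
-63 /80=-0.79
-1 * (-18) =18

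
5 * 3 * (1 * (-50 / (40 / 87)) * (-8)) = 13050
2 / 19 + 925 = 925.11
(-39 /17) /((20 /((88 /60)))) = -143 /850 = -0.17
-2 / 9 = -0.22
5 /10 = 1 /2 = 0.50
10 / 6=5 / 3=1.67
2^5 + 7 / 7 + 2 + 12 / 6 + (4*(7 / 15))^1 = 583 / 15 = 38.87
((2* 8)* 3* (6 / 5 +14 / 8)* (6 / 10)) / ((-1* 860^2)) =-531 / 4622500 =-0.00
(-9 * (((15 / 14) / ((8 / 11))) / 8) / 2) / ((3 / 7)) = -495 / 256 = -1.93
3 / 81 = 1 / 27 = 0.04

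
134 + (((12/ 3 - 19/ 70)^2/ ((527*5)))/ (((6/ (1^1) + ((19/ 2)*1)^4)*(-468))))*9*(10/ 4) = 293331738367979/ 2189042824150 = 134.00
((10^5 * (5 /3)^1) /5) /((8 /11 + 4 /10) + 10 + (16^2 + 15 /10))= 11000000 /88647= 124.09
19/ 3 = 6.33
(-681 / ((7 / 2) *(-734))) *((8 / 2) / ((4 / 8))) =5448 / 2569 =2.12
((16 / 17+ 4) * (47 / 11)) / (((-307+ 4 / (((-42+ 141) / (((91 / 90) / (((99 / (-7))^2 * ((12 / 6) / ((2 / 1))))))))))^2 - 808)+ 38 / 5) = 0.00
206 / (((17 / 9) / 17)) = 1854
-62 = -62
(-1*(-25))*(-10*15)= -3750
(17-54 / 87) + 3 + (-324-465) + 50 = -20869 / 29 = -719.62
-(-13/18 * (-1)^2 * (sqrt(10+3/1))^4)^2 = -4826809/324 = -14897.56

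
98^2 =9604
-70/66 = -35/33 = -1.06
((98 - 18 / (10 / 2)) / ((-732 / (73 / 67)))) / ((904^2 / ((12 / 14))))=-4307 / 29224665680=-0.00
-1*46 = -46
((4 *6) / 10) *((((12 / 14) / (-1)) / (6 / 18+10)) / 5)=-0.04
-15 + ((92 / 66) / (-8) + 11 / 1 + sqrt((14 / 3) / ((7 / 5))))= -551 / 132 + sqrt(30) / 3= -2.35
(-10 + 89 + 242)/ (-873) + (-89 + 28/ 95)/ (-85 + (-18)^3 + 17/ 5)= -19219829/ 54493824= -0.35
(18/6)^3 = 27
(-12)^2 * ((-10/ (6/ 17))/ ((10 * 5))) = -408/ 5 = -81.60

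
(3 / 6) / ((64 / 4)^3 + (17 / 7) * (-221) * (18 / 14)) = 49 / 333782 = 0.00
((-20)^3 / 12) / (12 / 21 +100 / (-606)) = -1640.37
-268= -268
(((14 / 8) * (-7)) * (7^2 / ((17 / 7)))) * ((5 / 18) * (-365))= 30672775 / 1224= 25059.46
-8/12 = -2/3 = -0.67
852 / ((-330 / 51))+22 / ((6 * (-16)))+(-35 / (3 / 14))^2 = 210243337 / 7920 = 26545.88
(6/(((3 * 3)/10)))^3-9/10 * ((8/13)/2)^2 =6758056/22815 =296.21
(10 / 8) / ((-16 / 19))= -95 / 64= -1.48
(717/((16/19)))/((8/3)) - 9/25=1020573/3200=318.93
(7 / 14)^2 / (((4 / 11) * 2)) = 11 / 32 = 0.34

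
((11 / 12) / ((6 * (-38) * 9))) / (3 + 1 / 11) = -0.00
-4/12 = -1/3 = -0.33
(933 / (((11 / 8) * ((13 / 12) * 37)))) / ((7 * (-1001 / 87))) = -7792416 / 37074037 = -0.21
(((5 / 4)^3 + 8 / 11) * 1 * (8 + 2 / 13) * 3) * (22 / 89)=300033 / 18512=16.21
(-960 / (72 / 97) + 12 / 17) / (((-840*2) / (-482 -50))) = -313139 / 765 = -409.33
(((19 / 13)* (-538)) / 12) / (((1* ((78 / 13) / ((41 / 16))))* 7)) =-209551 / 52416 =-4.00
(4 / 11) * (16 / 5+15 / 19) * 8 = 11.61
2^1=2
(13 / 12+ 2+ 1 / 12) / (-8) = -19 / 48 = -0.40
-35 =-35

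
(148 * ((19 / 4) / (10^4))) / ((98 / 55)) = 7733 / 196000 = 0.04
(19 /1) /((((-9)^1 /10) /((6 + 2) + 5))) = -2470 /9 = -274.44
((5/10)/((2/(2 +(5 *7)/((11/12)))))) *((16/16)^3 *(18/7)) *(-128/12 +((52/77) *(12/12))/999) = -181321660/658119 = -275.52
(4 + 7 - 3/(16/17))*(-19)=-2375/16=-148.44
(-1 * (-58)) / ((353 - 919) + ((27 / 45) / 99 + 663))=4785 / 8003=0.60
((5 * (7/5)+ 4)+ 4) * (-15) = -225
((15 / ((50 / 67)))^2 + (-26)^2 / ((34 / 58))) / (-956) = -2647217 / 1625200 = -1.63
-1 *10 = -10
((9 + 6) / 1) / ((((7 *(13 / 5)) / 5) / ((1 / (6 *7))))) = 125 / 1274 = 0.10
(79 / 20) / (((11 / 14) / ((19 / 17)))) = 10507 / 1870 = 5.62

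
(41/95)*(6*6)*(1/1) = 1476/95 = 15.54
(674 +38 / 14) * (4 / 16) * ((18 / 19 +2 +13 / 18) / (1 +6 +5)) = 51.73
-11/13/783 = -11/10179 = -0.00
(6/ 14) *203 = 87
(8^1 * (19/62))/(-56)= -19/434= -0.04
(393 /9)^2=17161 /9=1906.78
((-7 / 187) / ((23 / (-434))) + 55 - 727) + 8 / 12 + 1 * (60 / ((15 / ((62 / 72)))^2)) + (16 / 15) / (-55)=-70071470639 / 104514300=-670.45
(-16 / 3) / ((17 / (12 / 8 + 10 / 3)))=-232 / 153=-1.52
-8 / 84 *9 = -6 / 7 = -0.86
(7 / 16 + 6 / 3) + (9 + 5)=263 / 16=16.44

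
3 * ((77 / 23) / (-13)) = -231 / 299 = -0.77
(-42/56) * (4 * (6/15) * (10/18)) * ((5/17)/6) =-5/153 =-0.03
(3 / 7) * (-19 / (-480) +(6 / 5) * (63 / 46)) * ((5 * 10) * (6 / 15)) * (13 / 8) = 241553 / 10304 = 23.44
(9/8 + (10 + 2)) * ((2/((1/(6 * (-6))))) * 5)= -4725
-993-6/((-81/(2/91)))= -2439797/2457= -993.00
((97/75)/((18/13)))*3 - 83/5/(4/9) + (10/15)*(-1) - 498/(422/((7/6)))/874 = -730611794/20746575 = -35.22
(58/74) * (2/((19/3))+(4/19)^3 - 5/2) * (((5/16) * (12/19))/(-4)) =12978225/154300064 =0.08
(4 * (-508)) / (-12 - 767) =2032 / 779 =2.61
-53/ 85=-0.62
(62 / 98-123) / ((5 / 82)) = -491672 / 245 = -2006.82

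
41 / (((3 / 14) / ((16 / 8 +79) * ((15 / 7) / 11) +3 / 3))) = 105944 / 33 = 3210.42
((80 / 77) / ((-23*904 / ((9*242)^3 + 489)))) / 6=-2459939105 / 28589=-86044.95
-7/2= -3.50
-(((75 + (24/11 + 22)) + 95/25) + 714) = -44934/55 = -816.98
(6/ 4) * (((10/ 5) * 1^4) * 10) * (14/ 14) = 30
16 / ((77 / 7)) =16 / 11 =1.45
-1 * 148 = -148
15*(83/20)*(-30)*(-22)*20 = 821700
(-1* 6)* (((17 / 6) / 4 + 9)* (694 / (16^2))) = -80851 / 512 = -157.91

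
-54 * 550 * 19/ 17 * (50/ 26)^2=-352687500/ 2873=-122759.31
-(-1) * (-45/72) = -5/8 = -0.62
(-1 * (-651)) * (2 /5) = 1302 /5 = 260.40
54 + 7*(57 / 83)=58.81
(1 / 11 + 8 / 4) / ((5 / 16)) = 368 / 55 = 6.69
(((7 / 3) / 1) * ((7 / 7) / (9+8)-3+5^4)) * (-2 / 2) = -24675 / 17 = -1451.47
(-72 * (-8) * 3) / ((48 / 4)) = 144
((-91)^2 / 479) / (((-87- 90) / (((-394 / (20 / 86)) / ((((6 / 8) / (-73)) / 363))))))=-2478481537532 / 423915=-5846647.41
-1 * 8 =-8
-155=-155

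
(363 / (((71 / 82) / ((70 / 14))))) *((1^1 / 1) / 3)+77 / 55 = 248547 / 355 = 700.13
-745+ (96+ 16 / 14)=-4535 / 7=-647.86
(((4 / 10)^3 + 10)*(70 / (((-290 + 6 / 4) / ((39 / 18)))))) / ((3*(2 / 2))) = -228956 / 129825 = -1.76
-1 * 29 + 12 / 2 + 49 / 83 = -1860 / 83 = -22.41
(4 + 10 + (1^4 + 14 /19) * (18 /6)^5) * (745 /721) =6172325 /13699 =450.57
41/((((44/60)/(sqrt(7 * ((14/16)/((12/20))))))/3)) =4305 * sqrt(30)/44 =535.90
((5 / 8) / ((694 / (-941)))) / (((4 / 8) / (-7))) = 32935 / 2776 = 11.86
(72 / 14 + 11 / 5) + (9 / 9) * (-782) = -774.66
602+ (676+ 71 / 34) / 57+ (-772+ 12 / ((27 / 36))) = -91799 / 646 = -142.10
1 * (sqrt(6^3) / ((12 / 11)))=11 * sqrt(6) / 2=13.47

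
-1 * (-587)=587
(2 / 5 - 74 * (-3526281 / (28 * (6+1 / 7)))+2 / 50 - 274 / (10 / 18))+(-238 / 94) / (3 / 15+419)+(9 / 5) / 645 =160611525840607 / 105900400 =1516628.13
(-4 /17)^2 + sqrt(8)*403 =16 /289 + 806*sqrt(2) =1139.91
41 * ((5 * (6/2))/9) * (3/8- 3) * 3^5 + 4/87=-30337303/696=-43588.08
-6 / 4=-1.50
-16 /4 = -4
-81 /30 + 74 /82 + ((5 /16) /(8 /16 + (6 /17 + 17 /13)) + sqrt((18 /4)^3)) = -517763 /313240 + 27 * sqrt(2) /4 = 7.89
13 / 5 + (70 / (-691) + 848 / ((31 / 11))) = 32495863 / 107105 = 303.40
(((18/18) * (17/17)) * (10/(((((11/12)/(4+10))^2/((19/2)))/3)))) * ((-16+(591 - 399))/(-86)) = -64350720/473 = -136048.03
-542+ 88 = -454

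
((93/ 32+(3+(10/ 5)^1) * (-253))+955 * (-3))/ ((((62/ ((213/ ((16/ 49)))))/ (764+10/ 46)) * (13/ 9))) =-541068451749/ 23552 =-22973354.78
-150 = -150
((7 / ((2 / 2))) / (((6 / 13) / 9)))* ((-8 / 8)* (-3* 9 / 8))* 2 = 7371 / 8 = 921.38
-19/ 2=-9.50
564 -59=505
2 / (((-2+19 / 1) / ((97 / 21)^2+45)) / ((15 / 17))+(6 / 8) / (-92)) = 53827360 / 7597467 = 7.08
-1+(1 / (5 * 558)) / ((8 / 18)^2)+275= 1359049 / 4960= 274.00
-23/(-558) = 23/558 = 0.04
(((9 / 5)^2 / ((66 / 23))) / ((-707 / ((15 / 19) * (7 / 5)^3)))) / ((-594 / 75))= 10143 / 23219900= 0.00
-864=-864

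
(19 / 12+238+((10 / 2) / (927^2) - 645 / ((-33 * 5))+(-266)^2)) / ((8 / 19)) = 51005967486241 / 302483808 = 168623.79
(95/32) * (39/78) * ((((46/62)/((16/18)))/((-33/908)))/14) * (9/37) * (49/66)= -31247685/71058944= -0.44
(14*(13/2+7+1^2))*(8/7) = 232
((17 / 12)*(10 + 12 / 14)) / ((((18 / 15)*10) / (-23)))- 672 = -176773 / 252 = -701.48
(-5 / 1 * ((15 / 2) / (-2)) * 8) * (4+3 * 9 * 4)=16800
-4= -4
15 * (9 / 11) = 135 / 11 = 12.27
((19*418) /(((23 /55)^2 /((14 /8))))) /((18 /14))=588601475 /9522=61814.90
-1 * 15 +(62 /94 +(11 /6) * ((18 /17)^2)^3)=-13338001538 /1134465743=-11.76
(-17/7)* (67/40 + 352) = -34357/40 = -858.92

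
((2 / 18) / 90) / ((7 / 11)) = 11 / 5670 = 0.00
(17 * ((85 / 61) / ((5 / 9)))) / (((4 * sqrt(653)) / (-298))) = -387549 * sqrt(653) / 79666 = -124.31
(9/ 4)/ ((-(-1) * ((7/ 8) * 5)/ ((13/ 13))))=18/ 35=0.51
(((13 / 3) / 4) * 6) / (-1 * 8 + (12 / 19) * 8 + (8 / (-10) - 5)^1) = -1235 / 1662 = -0.74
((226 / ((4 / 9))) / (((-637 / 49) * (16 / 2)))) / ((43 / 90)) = -45765 / 4472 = -10.23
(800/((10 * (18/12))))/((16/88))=293.33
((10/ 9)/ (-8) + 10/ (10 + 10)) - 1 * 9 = -311/ 36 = -8.64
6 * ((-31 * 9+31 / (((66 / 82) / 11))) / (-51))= -868 / 51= -17.02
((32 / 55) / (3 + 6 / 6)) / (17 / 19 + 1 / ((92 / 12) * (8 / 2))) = 13984 / 89155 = 0.16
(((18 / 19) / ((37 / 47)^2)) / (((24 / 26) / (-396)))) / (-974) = 8528949 / 12667357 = 0.67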